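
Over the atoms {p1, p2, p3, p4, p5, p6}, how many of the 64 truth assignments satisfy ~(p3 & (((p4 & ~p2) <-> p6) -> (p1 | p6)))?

38

Initial set: {T ~(p3 & (((p4 & ~p2) <-> p6) -> (p1 | p6)))}.
T ~(p3 & (((p4 & ~p2) <-> p6) -> (p1 | p6))): β-rule — branch into F p3  //  F (((p4 & ~p2) <-> p6) -> (p1 | p6)).
  branch 1 (add F p3):
    ○ open, literals {p3=0}.
  branch 2 (add F (((p4 & ~p2) <-> p6) -> (p1 | p6))):
    F (((p4 & ~p2) <-> p6) -> (p1 | p6)): α-rule — add T ((p4 & ~p2) <-> p6), F (p1 | p6).
    F (p1 | p6): α-rule — add F p1, F p6.
    T ((p4 & ~p2) <-> p6): β-rule — branch into T (p4 & ~p2), T p6  //  F (p4 & ~p2), F p6.
      branch 2.1 (add T (p4 & ~p2), T p6):
        × closes — contains both p6 and ~p6.
      branch 2.2 (add F (p4 & ~p2), F p6):
        F (p4 & ~p2): β-rule — branch into F p4  //  F ~p2.
          branch 2.2.1 (add F p4):
            ○ open, literals {p1=0, p4=0, p6=0}.
          branch 2.2.2 (add F ~p2):
            ○ open, literals {p1=0, p2=1, p6=0}.
1 branch closed, 3 open.
Each open branch fixes some atoms; the unmentioned ones are free. Counting distinct full assignments: branch {p3=0} (p1, p2, p4, p5, p6) contributes 32 new; branch {p1=0, p4=0, p6=0} (p2, p3, p5) contributes 4 new; branch {p1=0, p2=1, p6=0} (p3, p4, p5) contributes 2 new. Total: 38.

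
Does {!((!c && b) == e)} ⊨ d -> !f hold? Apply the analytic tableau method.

No

Initial set: {!((!c && b) == e); !(d -> !f)}.
!(d -> !f): α-rule — add d, !!f.
!((!c && b) == e): β-rule — branch into (!c && b), !e  //  !(!c && b), e.
  branch 1 (add (!c && b), !e):
    (!c && b): α-rule — add !c, b.
    ○ open, literals {b=true, c=false, d=true, e=false, f=true}.
  branch 2 (add !(!c && b), e):
    !(!c && b): β-rule — branch into !!c  //  !b.
      branch 2.1 (add !!c):
        ○ open, literals {c=true, d=true, e=true, f=true}.
      branch 2.2 (add !b):
        ○ open, literals {b=false, d=true, e=true, f=true}.
0 branches closed, 3 open.
An open branch gives a countermodel: b=true, c=false, d=true, e=false, f=true (unmentioned atoms arbitrary); the premises hold there but the conclusion fails.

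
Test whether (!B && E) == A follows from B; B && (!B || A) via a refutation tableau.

No

Initial set: {T B; T (B && (!B || A)); F ((!B && E) == A)}.
T (B && (!B || A)): α-rule — add T B, T (!B || A).
F ((!B && E) == A): β-rule — branch into T (!B && E), F A  //  F (!B && E), T A.
  branch 1 (add T (!B && E), F A):
    T (!B && E): α-rule — add T !B, T E.
    × closes — contains both B and !B.
  branch 2 (add F (!B && E), T A):
    T (!B || A): β-rule — branch into T !B  //  T A.
      branch 2.1 (add T !B):
        × closes — contains both B and !B.
      branch 2.2 (add T A):
        F (!B && E): β-rule — branch into F !B  //  F E.
          branch 2.2.1 (add F !B):
            ○ open, literals {A=T, B=T}.
          branch 2.2.2 (add F E):
            ○ open, literals {A=T, B=T, E=F}.
2 branches closed, 2 open.
An open branch gives a countermodel: A=T, B=T (unmentioned atoms arbitrary); the premises hold there but the conclusion fails.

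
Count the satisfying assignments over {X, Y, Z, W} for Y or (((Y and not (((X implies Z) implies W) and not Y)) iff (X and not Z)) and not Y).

Initial set: {(Y or (((Y and not (((X implies Z) implies W) and not Y)) iff (X and not Z)) and not Y))}.
(Y or (((Y and not (((X implies Z) implies W) and not Y)) iff (X and not Z)) and not Y)): β-rule — branch into Y  //  (((Y and not (((X implies Z) implies W) and not Y)) iff (X and not Z)) and not Y).
  branch 1 (add Y):
    ○ open, literals {Y=T}.
  branch 2 (add (((Y and not (((X implies Z) implies W) and not Y)) iff (X and not Z)) and not Y)):
    (((Y and not (((X implies Z) implies W) and not Y)) iff (X and not Z)) and not Y): α-rule — add ((Y and not (((X implies Z) implies W) and not Y)) iff (X and not Z)), not Y.
    ((Y and not (((X implies Z) implies W) and not Y)) iff (X and not Z)): β-rule — branch into (Y and not (((X implies Z) implies W) and not Y)), (X and not Z)  //  not (Y and not (((X implies Z) implies W) and not Y)), not (X and not Z).
      branch 2.1 (add (Y and not (((X implies Z) implies W) and not Y)), (X and not Z)):
        (Y and not (((X implies Z) implies W) and not Y)): α-rule — add Y, not (((X implies Z) implies W) and not Y).
        × closes — contains both Y and not Y.
      branch 2.2 (add not (Y and not (((X implies Z) implies W) and not Y)), not (X and not Z)):
        not (Y and not (((X implies Z) implies W) and not Y)): β-rule — branch into not Y  //  not not (((X implies Z) implies W) and not Y).
          branch 2.2.1 (add not Y):
            not (X and not Z): β-rule — branch into not X  //  not not Z.
              branch 2.2.1.1 (add not X):
                ○ open, literals {X=F, Y=F}.
              branch 2.2.1.2 (add not not Z):
                ○ open, literals {Y=F, Z=T}.
          branch 2.2.2 (add not not (((X implies Z) implies W) and not Y)):
            not not (((X implies Z) implies W) and not Y): α-rule — add ((X implies Z) implies W), not Y.
            not (X and not Z): β-rule — branch into not X  //  not not Z.
              branch 2.2.2.1 (add not X):
                ((X implies Z) implies W): β-rule — branch into not (X implies Z)  //  W.
                  branch 2.2.2.1.1 (add not (X implies Z)):
                    not (X implies Z): α-rule — add X, not Z.
                    × closes — contains both X and not X.
                  branch 2.2.2.1.2 (add W):
                    ○ open, literals {W=T, X=F, Y=F}.
              branch 2.2.2.2 (add not not Z):
                ((X implies Z) implies W): β-rule — branch into not (X implies Z)  //  W.
                  branch 2.2.2.2.1 (add not (X implies Z)):
                    not (X implies Z): α-rule — add X, not Z.
                    × closes — contains both Z and not Z.
                  branch 2.2.2.2.2 (add W):
                    ○ open, literals {W=T, Y=F, Z=T}.
3 branches closed, 5 open.
Each open branch fixes some atoms; the unmentioned ones are free. Counting distinct full assignments: branch {Y=T} (X, Z, W) contributes 8 new; branch {X=F, Y=F} (Z, W) contributes 4 new; branch {Y=F, Z=T} (X, W) contributes 2 new; branch {W=T, X=F, Y=F} (Z) contributes 0 new; branch {W=T, Y=F, Z=T} (X) contributes 0 new. Total: 14.

14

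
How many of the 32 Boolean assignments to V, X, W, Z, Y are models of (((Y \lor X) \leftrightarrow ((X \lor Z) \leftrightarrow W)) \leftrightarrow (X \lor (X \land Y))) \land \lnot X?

Initial set: {T ((((Y \lor X) \leftrightarrow ((X \lor Z) \leftrightarrow W)) \leftrightarrow (X \lor (X \land Y))) \land \lnot X)}.
T ((((Y \lor X) \leftrightarrow ((X \lor Z) \leftrightarrow W)) \leftrightarrow (X \lor (X \land Y))) \land \lnot X): α-rule — add T (((Y \lor X) \leftrightarrow ((X \lor Z) \leftrightarrow W)) \leftrightarrow (X \lor (X \land Y))), T \lnot X.
T (((Y \lor X) \leftrightarrow ((X \lor Z) \leftrightarrow W)) \leftrightarrow (X \lor (X \land Y))): β-rule — branch into T ((Y \lor X) \leftrightarrow ((X \lor Z) \leftrightarrow W)), T (X \lor (X \land Y))  //  F ((Y \lor X) \leftrightarrow ((X \lor Z) \leftrightarrow W)), F (X \lor (X \land Y)).
  branch 1 (add T ((Y \lor X) \leftrightarrow ((X \lor Z) \leftrightarrow W)), T (X \lor (X \land Y))):
    T ((Y \lor X) \leftrightarrow ((X \lor Z) \leftrightarrow W)): β-rule — branch into T (Y \lor X), T ((X \lor Z) \leftrightarrow W)  //  F (Y \lor X), F ((X \lor Z) \leftrightarrow W).
      branch 1.1 (add T (Y \lor X), T ((X \lor Z) \leftrightarrow W)):
        T (X \lor (X \land Y)): β-rule — branch into T X  //  T (X \land Y).
          branch 1.1.1 (add T X):
            × closes — contains both X and \lnot X.
          branch 1.1.2 (add T (X \land Y)):
            T (X \land Y): α-rule — add T X, T Y.
            × closes — contains both X and \lnot X.
      branch 1.2 (add F (Y \lor X), F ((X \lor Z) \leftrightarrow W)):
        F (Y \lor X): α-rule — add F Y, F X.
        T (X \lor (X \land Y)): β-rule — branch into T X  //  T (X \land Y).
          branch 1.2.1 (add T X):
            × closes — contains both X and \lnot X.
          branch 1.2.2 (add T (X \land Y)):
            T (X \land Y): α-rule — add T X, T Y.
            × closes — contains both X and \lnot X.
  branch 2 (add F ((Y \lor X) \leftrightarrow ((X \lor Z) \leftrightarrow W)), F (X \lor (X \land Y))):
    F (X \lor (X \land Y)): α-rule — add F X, F (X \land Y).
    F ((Y \lor X) \leftrightarrow ((X \lor Z) \leftrightarrow W)): β-rule — branch into T (Y \lor X), F ((X \lor Z) \leftrightarrow W)  //  F (Y \lor X), T ((X \lor Z) \leftrightarrow W).
      branch 2.1 (add T (Y \lor X), F ((X \lor Z) \leftrightarrow W)):
        F (X \land Y): β-rule — branch into F X  //  F Y.
          branch 2.1.1 (add F X):
            T (Y \lor X): β-rule — branch into T Y  //  T X.
              branch 2.1.1.1 (add T Y):
                F ((X \lor Z) \leftrightarrow W): β-rule — branch into T (X \lor Z), F W  //  F (X \lor Z), T W.
                  branch 2.1.1.1.1 (add T (X \lor Z), F W):
                    T (X \lor Z): β-rule — branch into T X  //  T Z.
                      branch 2.1.1.1.1.1 (add T X):
                        × closes — contains both X and \lnot X.
                      branch 2.1.1.1.1.2 (add T Z):
                        ○ open, literals {W=F, X=F, Y=T, Z=T}.
                  branch 2.1.1.1.2 (add F (X \lor Z), T W):
                    F (X \lor Z): α-rule — add F X, F Z.
                    ○ open, literals {W=T, X=F, Y=T, Z=F}.
              branch 2.1.1.2 (add T X):
                × closes — contains both X and \lnot X.
          branch 2.1.2 (add F Y):
            T (Y \lor X): β-rule — branch into T Y  //  T X.
              branch 2.1.2.1 (add T Y):
                × closes — contains both Y and \lnot Y.
              branch 2.1.2.2 (add T X):
                × closes — contains both X and \lnot X.
      branch 2.2 (add F (Y \lor X), T ((X \lor Z) \leftrightarrow W)):
        F (Y \lor X): α-rule — add F Y, F X.
        F (X \land Y): β-rule — branch into F X  //  F Y.
          branch 2.2.1 (add F X):
            T ((X \lor Z) \leftrightarrow W): β-rule — branch into T (X \lor Z), T W  //  F (X \lor Z), F W.
              branch 2.2.1.1 (add T (X \lor Z), T W):
                T (X \lor Z): β-rule — branch into T X  //  T Z.
                  branch 2.2.1.1.1 (add T X):
                    × closes — contains both X and \lnot X.
                  branch 2.2.1.1.2 (add T Z):
                    ○ open, literals {W=T, X=F, Y=F, Z=T}.
              branch 2.2.1.2 (add F (X \lor Z), F W):
                F (X \lor Z): α-rule — add F X, F Z.
                ○ open, literals {W=F, X=F, Y=F, Z=F}.
          branch 2.2.2 (add F Y):
            T ((X \lor Z) \leftrightarrow W): β-rule — branch into T (X \lor Z), T W  //  F (X \lor Z), F W.
              branch 2.2.2.1 (add T (X \lor Z), T W):
                T (X \lor Z): β-rule — branch into T X  //  T Z.
                  branch 2.2.2.1.1 (add T X):
                    × closes — contains both X and \lnot X.
                  branch 2.2.2.1.2 (add T Z):
                    ○ open, literals {W=T, X=F, Y=F, Z=T}.
              branch 2.2.2.2 (add F (X \lor Z), F W):
                F (X \lor Z): α-rule — add F X, F Z.
                ○ open, literals {W=F, X=F, Y=F, Z=F}.
10 branches closed, 6 open.
Each open branch fixes some atoms; the unmentioned ones are free. Counting distinct full assignments: branch {W=F, X=F, Y=T, Z=T} (V) contributes 2 new; branch {W=T, X=F, Y=T, Z=F} (V) contributes 2 new; branch {W=T, X=F, Y=F, Z=T} (V) contributes 2 new; branch {W=F, X=F, Y=F, Z=F} (V) contributes 2 new; branch {W=T, X=F, Y=F, Z=T} (V) contributes 0 new; branch {W=F, X=F, Y=F, Z=F} (V) contributes 0 new. Total: 8.

8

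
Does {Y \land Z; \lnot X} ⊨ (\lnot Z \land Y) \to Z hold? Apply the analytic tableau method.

Initial set: {(Y \land Z); \lnot X; \lnot ((\lnot Z \land Y) \to Z)}.
(Y \land Z): α-rule — add Y, Z.
\lnot ((\lnot Z \land Y) \to Z): α-rule — add (\lnot Z \land Y), \lnot Z.
× closes — contains both Z and \lnot Z.
All 1 branch closes.
Every branch closed, so the premises entail the conclusion.

Yes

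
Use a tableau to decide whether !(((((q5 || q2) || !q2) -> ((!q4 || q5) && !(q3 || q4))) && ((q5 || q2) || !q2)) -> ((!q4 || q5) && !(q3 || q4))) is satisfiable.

Initial set: {T !(((((q5 || q2) || !q2) -> ((!q4 || q5) && !(q3 || q4))) && ((q5 || q2) || !q2)) -> ((!q4 || q5) && !(q3 || q4)))}.
T !(((((q5 || q2) || !q2) -> ((!q4 || q5) && !(q3 || q4))) && ((q5 || q2) || !q2)) -> ((!q4 || q5) && !(q3 || q4))): α-rule — add T ((((q5 || q2) || !q2) -> ((!q4 || q5) && !(q3 || q4))) && ((q5 || q2) || !q2)), F ((!q4 || q5) && !(q3 || q4)).
T ((((q5 || q2) || !q2) -> ((!q4 || q5) && !(q3 || q4))) && ((q5 || q2) || !q2)): α-rule — add T (((q5 || q2) || !q2) -> ((!q4 || q5) && !(q3 || q4))), T ((q5 || q2) || !q2).
F ((!q4 || q5) && !(q3 || q4)): β-rule — branch into F (!q4 || q5)  //  F !(q3 || q4).
  branch 1 (add F (!q4 || q5)):
    F (!q4 || q5): α-rule — add F !q4, F q5.
    T (((q5 || q2) || !q2) -> ((!q4 || q5) && !(q3 || q4))): β-rule — branch into F ((q5 || q2) || !q2)  //  T ((!q4 || q5) && !(q3 || q4)).
      branch 1.1 (add F ((q5 || q2) || !q2)):
        F ((q5 || q2) || !q2): α-rule — add F (q5 || q2), F !q2.
        F (q5 || q2): α-rule — add F q5, F q2.
        × closes — contains both q2 and !q2.
      branch 1.2 (add T ((!q4 || q5) && !(q3 || q4))):
        T ((!q4 || q5) && !(q3 || q4)): α-rule — add T (!q4 || q5), T !(q3 || q4).
        T !(q3 || q4): α-rule — add F q3, F q4.
        × closes — contains both q4 and !q4.
  branch 2 (add F !(q3 || q4)):
    T (((q5 || q2) || !q2) -> ((!q4 || q5) && !(q3 || q4))): β-rule — branch into F ((q5 || q2) || !q2)  //  T ((!q4 || q5) && !(q3 || q4)).
      branch 2.1 (add F ((q5 || q2) || !q2)):
        F ((q5 || q2) || !q2): α-rule — add F (q5 || q2), F !q2.
        F (q5 || q2): α-rule — add F q5, F q2.
        × closes — contains both q2 and !q2.
      branch 2.2 (add T ((!q4 || q5) && !(q3 || q4))):
        T ((!q4 || q5) && !(q3 || q4)): α-rule — add T (!q4 || q5), T !(q3 || q4).
        T !(q3 || q4): α-rule — add F q3, F q4.
        T ((q5 || q2) || !q2): β-rule — branch into T (q5 || q2)  //  T !q2.
          branch 2.2.1 (add T (q5 || q2)):
            F !(q3 || q4): β-rule — branch into T q3  //  T q4.
              branch 2.2.1.1 (add T q3):
                × closes — contains both q3 and !q3.
              branch 2.2.1.2 (add T q4):
                × closes — contains both q4 and !q4.
          branch 2.2.2 (add T !q2):
            F !(q3 || q4): β-rule — branch into T q3  //  T q4.
              branch 2.2.2.1 (add T q3):
                × closes — contains both q3 and !q3.
              branch 2.2.2.2 (add T q4):
                × closes — contains both q4 and !q4.
All 7 branches close.
Every branch closed; the formula is unsatisfiable.

Unsatisfiable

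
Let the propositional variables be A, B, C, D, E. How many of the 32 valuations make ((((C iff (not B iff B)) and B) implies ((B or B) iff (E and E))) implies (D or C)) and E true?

12

Initial set: {T (((((C iff (not B iff B)) and B) implies ((B or B) iff (E and E))) implies (D or C)) and E)}.
T (((((C iff (not B iff B)) and B) implies ((B or B) iff (E and E))) implies (D or C)) and E): α-rule — add T ((((C iff (not B iff B)) and B) implies ((B or B) iff (E and E))) implies (D or C)), T E.
T ((((C iff (not B iff B)) and B) implies ((B or B) iff (E and E))) implies (D or C)): β-rule — branch into F (((C iff (not B iff B)) and B) implies ((B or B) iff (E and E)))  //  T (D or C).
  branch 1 (add F (((C iff (not B iff B)) and B) implies ((B or B) iff (E and E)))):
    F (((C iff (not B iff B)) and B) implies ((B or B) iff (E and E))): α-rule — add T ((C iff (not B iff B)) and B), F ((B or B) iff (E and E)).
    T ((C iff (not B iff B)) and B): α-rule — add T (C iff (not B iff B)), T B.
    F ((B or B) iff (E and E)): β-rule — branch into T (B or B), F (E and E)  //  F (B or B), T (E and E).
      branch 1.1 (add T (B or B), F (E and E)):
        T (C iff (not B iff B)): β-rule — branch into T C, T (not B iff B)  //  F C, F (not B iff B).
          branch 1.1.1 (add T C, T (not B iff B)):
            T (B or B): β-rule — branch into T B  //  T B.
              branch 1.1.1.1 (add T B):
                F (E and E): β-rule — branch into F E  //  F E.
                  branch 1.1.1.1.1 (add F E):
                    × closes — contains both E and not E.
                  branch 1.1.1.1.2 (add F E):
                    × closes — contains both E and not E.
              branch 1.1.1.2 (add T B):
                F (E and E): β-rule — branch into F E  //  F E.
                  branch 1.1.1.2.1 (add F E):
                    × closes — contains both E and not E.
                  branch 1.1.1.2.2 (add F E):
                    × closes — contains both E and not E.
          branch 1.1.2 (add F C, F (not B iff B)):
            T (B or B): β-rule — branch into T B  //  T B.
              branch 1.1.2.1 (add T B):
                F (E and E): β-rule — branch into F E  //  F E.
                  branch 1.1.2.1.1 (add F E):
                    × closes — contains both E and not E.
                  branch 1.1.2.1.2 (add F E):
                    × closes — contains both E and not E.
              branch 1.1.2.2 (add T B):
                F (E and E): β-rule — branch into F E  //  F E.
                  branch 1.1.2.2.1 (add F E):
                    × closes — contains both E and not E.
                  branch 1.1.2.2.2 (add F E):
                    × closes — contains both E and not E.
      branch 1.2 (add F (B or B), T (E and E)):
        F (B or B): α-rule — add F B, F B.
        × closes — contains both B and not B.
  branch 2 (add T (D or C)):
    T (D or C): β-rule — branch into T D  //  T C.
      branch 2.1 (add T D):
        ○ open, literals {D=true, E=true}.
      branch 2.2 (add T C):
        ○ open, literals {C=true, E=true}.
9 branches closed, 2 open.
Each open branch fixes some atoms; the unmentioned ones are free. Counting distinct full assignments: branch {D=true, E=true} (A, B, C) contributes 8 new; branch {C=true, E=true} (A, B, D) contributes 4 new. Total: 12.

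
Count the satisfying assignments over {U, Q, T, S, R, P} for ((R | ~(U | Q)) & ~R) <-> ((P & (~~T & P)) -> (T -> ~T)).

Initial set: {(((R | ~(U | Q)) & ~R) <-> ((P & (~~T & P)) -> (T -> ~T)))}.
(((R | ~(U | Q)) & ~R) <-> ((P & (~~T & P)) -> (T -> ~T))): β-rule — branch into ((R | ~(U | Q)) & ~R), ((P & (~~T & P)) -> (T -> ~T))  //  ~((R | ~(U | Q)) & ~R), ~((P & (~~T & P)) -> (T -> ~T)).
  branch 1 (add ((R | ~(U | Q)) & ~R), ((P & (~~T & P)) -> (T -> ~T))):
    ((R | ~(U | Q)) & ~R): α-rule — add (R | ~(U | Q)), ~R.
    ((P & (~~T & P)) -> (T -> ~T)): β-rule — branch into ~(P & (~~T & P))  //  (T -> ~T).
      branch 1.1 (add ~(P & (~~T & P))):
        (R | ~(U | Q)): β-rule — branch into R  //  ~(U | Q).
          branch 1.1.1 (add R):
            × closes — contains both R and ~R.
          branch 1.1.2 (add ~(U | Q)):
            ~(U | Q): α-rule — add ~U, ~Q.
            ~(P & (~~T & P)): β-rule — branch into ~P  //  ~(~~T & P).
              branch 1.1.2.1 (add ~P):
                ○ open, literals {P=0, Q=0, R=0, U=0}.
              branch 1.1.2.2 (add ~(~~T & P)):
                ~(~~T & P): β-rule — branch into ~~~T  //  ~P.
                  branch 1.1.2.2.1 (add ~~~T):
                    ~~~T: drop double negation, giving ~T.
                    ○ open, literals {Q=0, R=0, T=0, U=0}.
                  branch 1.1.2.2.2 (add ~P):
                    ○ open, literals {P=0, Q=0, R=0, U=0}.
      branch 1.2 (add (T -> ~T)):
        (R | ~(U | Q)): β-rule — branch into R  //  ~(U | Q).
          branch 1.2.1 (add R):
            × closes — contains both R and ~R.
          branch 1.2.2 (add ~(U | Q)):
            ~(U | Q): α-rule — add ~U, ~Q.
            (T -> ~T): β-rule — branch into ~T  //  ~T.
              branch 1.2.2.1 (add ~T):
                ○ open, literals {Q=0, R=0, T=0, U=0}.
              branch 1.2.2.2 (add ~T):
                ○ open, literals {Q=0, R=0, T=0, U=0}.
  branch 2 (add ~((R | ~(U | Q)) & ~R), ~((P & (~~T & P)) -> (T -> ~T))):
    ~((P & (~~T & P)) -> (T -> ~T)): α-rule — add (P & (~~T & P)), ~(T -> ~T).
    (P & (~~T & P)): α-rule — add P, (~~T & P).
    ~(T -> ~T): α-rule — add T, ~~T.
    (~~T & P): α-rule — add ~~T, P.
    ~~T: drop double negation, giving T.
    ~((R | ~(U | Q)) & ~R): β-rule — branch into ~(R | ~(U | Q))  //  ~~R.
      branch 2.1 (add ~(R | ~(U | Q))):
        ~(R | ~(U | Q)): α-rule — add ~R, ~~(U | Q).
        ~~(U | Q): β-rule — branch into U  //  Q.
          branch 2.1.1 (add U):
            ○ open, literals {P=1, R=0, T=1, U=1}.
          branch 2.1.2 (add Q):
            ○ open, literals {P=1, Q=1, R=0, T=1}.
      branch 2.2 (add ~~R):
        ○ open, literals {P=1, R=1, T=1}.
2 branches closed, 8 open.
Each open branch fixes some atoms; the unmentioned ones are free. Counting distinct full assignments: branch {P=0, Q=0, R=0, U=0} (T, S) contributes 4 new; branch {Q=0, R=0, T=0, U=0} (S, P) contributes 2 new; branch {P=0, Q=0, R=0, U=0} (T, S) contributes 0 new; branch {Q=0, R=0, T=0, U=0} (S, P) contributes 0 new; branch {Q=0, R=0, T=0, U=0} (S, P) contributes 0 new; branch {P=1, R=0, T=1, U=1} (Q, S) contributes 4 new; branch {P=1, Q=1, R=0, T=1} (U, S) contributes 2 new; branch {P=1, R=1, T=1} (U, Q, S) contributes 8 new. Total: 20.

20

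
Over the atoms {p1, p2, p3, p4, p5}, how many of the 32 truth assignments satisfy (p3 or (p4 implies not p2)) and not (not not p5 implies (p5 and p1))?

Initial set: {((p3 or (p4 implies not p2)) and not (not not p5 implies (p5 and p1)))}.
((p3 or (p4 implies not p2)) and not (not not p5 implies (p5 and p1))): α-rule — add (p3 or (p4 implies not p2)), not (not not p5 implies (p5 and p1)).
not (not not p5 implies (p5 and p1)): α-rule — add not not p5, not (p5 and p1).
not not p5: drop double negation, giving p5.
(p3 or (p4 implies not p2)): β-rule — branch into p3  //  (p4 implies not p2).
  branch 1 (add p3):
    not (p5 and p1): β-rule — branch into not p5  //  not p1.
      branch 1.1 (add not p5):
        × closes — contains both p5 and not p5.
      branch 1.2 (add not p1):
        ○ open, literals {p1=F, p3=T, p5=T}.
  branch 2 (add (p4 implies not p2)):
    not (p5 and p1): β-rule — branch into not p5  //  not p1.
      branch 2.1 (add not p5):
        × closes — contains both p5 and not p5.
      branch 2.2 (add not p1):
        (p4 implies not p2): β-rule — branch into not p4  //  not p2.
          branch 2.2.1 (add not p4):
            ○ open, literals {p1=F, p4=F, p5=T}.
          branch 2.2.2 (add not p2):
            ○ open, literals {p1=F, p2=F, p5=T}.
2 branches closed, 3 open.
Each open branch fixes some atoms; the unmentioned ones are free. Counting distinct full assignments: branch {p1=F, p3=T, p5=T} (p2, p4) contributes 4 new; branch {p1=F, p4=F, p5=T} (p2, p3) contributes 2 new; branch {p1=F, p2=F, p5=T} (p3, p4) contributes 1 new. Total: 7.

7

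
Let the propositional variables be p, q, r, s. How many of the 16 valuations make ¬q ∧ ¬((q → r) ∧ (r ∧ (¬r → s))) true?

4

Initial set: {T (¬q ∧ ¬((q → r) ∧ (r ∧ (¬r → s))))}.
T (¬q ∧ ¬((q → r) ∧ (r ∧ (¬r → s)))): α-rule — add T ¬q, T ¬((q → r) ∧ (r ∧ (¬r → s))).
T ¬((q → r) ∧ (r ∧ (¬r → s))): β-rule — branch into F (q → r)  //  F (r ∧ (¬r → s)).
  branch 1 (add F (q → r)):
    F (q → r): α-rule — add T q, F r.
    × closes — contains both q and ¬q.
  branch 2 (add F (r ∧ (¬r → s))):
    F (r ∧ (¬r → s)): β-rule — branch into F r  //  F (¬r → s).
      branch 2.1 (add F r):
        ○ open, literals {q=F, r=F}.
      branch 2.2 (add F (¬r → s)):
        F (¬r → s): α-rule — add T ¬r, F s.
        ○ open, literals {q=F, r=F, s=F}.
1 branch closed, 2 open.
Each open branch fixes some atoms; the unmentioned ones are free. Counting distinct full assignments: branch {q=F, r=F} (p, s) contributes 4 new; branch {q=F, r=F, s=F} (p) contributes 0 new. Total: 4.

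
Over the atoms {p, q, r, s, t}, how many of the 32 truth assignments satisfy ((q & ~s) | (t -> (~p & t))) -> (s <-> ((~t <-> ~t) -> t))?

18

Initial set: {(((q & ~s) | (t -> (~p & t))) -> (s <-> ((~t <-> ~t) -> t)))}.
(((q & ~s) | (t -> (~p & t))) -> (s <-> ((~t <-> ~t) -> t))): β-rule — branch into ~((q & ~s) | (t -> (~p & t)))  //  (s <-> ((~t <-> ~t) -> t)).
  branch 1 (add ~((q & ~s) | (t -> (~p & t)))):
    ~((q & ~s) | (t -> (~p & t))): α-rule — add ~(q & ~s), ~(t -> (~p & t)).
    ~(t -> (~p & t)): α-rule — add t, ~(~p & t).
    ~(q & ~s): β-rule — branch into ~q  //  ~~s.
      branch 1.1 (add ~q):
        ~(~p & t): β-rule — branch into ~~p  //  ~t.
          branch 1.1.1 (add ~~p):
            ○ open, literals {p=1, q=0, t=1}.
          branch 1.1.2 (add ~t):
            × closes — contains both t and ~t.
      branch 1.2 (add ~~s):
        ~(~p & t): β-rule — branch into ~~p  //  ~t.
          branch 1.2.1 (add ~~p):
            ○ open, literals {p=1, s=1, t=1}.
          branch 1.2.2 (add ~t):
            × closes — contains both t and ~t.
  branch 2 (add (s <-> ((~t <-> ~t) -> t))):
    (s <-> ((~t <-> ~t) -> t)): β-rule — branch into s, ((~t <-> ~t) -> t)  //  ~s, ~((~t <-> ~t) -> t).
      branch 2.1 (add s, ((~t <-> ~t) -> t)):
        ((~t <-> ~t) -> t): β-rule — branch into ~(~t <-> ~t)  //  t.
          branch 2.1.1 (add ~(~t <-> ~t)):
            ~(~t <-> ~t): β-rule — branch into ~t, ~~t  //  ~~t, ~t.
              branch 2.1.1.1 (add ~t, ~~t):
                × closes — contains both t and ~t.
              branch 2.1.1.2 (add ~~t, ~t):
                × closes — contains both t and ~t.
          branch 2.1.2 (add t):
            ○ open, literals {s=1, t=1}.
      branch 2.2 (add ~s, ~((~t <-> ~t) -> t)):
        ~((~t <-> ~t) -> t): α-rule — add (~t <-> ~t), ~t.
        (~t <-> ~t): β-rule — branch into ~t, ~t  //  ~~t, ~~t.
          branch 2.2.1 (add ~t, ~t):
            ○ open, literals {s=0, t=0}.
          branch 2.2.2 (add ~~t, ~~t):
            × closes — contains both t and ~t.
5 branches closed, 4 open.
Each open branch fixes some atoms; the unmentioned ones are free. Counting distinct full assignments: branch {p=1, q=0, t=1} (r, s) contributes 4 new; branch {p=1, s=1, t=1} (q, r) contributes 2 new; branch {s=1, t=1} (p, q, r) contributes 4 new; branch {s=0, t=0} (p, q, r) contributes 8 new. Total: 18.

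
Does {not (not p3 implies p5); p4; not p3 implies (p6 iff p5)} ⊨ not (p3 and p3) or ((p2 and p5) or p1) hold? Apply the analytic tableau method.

Initial set: {T not (not p3 implies p5); T p4; T (not p3 implies (p6 iff p5)); F (not (p3 and p3) or ((p2 and p5) or p1))}.
T not (not p3 implies p5): α-rule — add T not p3, F p5.
F (not (p3 and p3) or ((p2 and p5) or p1)): α-rule — add F not (p3 and p3), F ((p2 and p5) or p1).
F not (p3 and p3): α-rule — add T p3, T p3.
× closes — contains both p3 and not p3.
All 1 branch closes.
Every branch closed, so the premises entail the conclusion.

Yes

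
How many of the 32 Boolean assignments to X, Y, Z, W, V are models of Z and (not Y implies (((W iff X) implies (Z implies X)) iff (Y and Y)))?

10

Initial set: {T (Z and (not Y implies (((W iff X) implies (Z implies X)) iff (Y and Y))))}.
T (Z and (not Y implies (((W iff X) implies (Z implies X)) iff (Y and Y)))): α-rule — add T Z, T (not Y implies (((W iff X) implies (Z implies X)) iff (Y and Y))).
T (not Y implies (((W iff X) implies (Z implies X)) iff (Y and Y))): β-rule — branch into F not Y  //  T (((W iff X) implies (Z implies X)) iff (Y and Y)).
  branch 1 (add F not Y):
    ○ open, literals {Y=T, Z=T}.
  branch 2 (add T (((W iff X) implies (Z implies X)) iff (Y and Y))):
    T (((W iff X) implies (Z implies X)) iff (Y and Y)): β-rule — branch into T ((W iff X) implies (Z implies X)), T (Y and Y)  //  F ((W iff X) implies (Z implies X)), F (Y and Y).
      branch 2.1 (add T ((W iff X) implies (Z implies X)), T (Y and Y)):
        T (Y and Y): α-rule — add T Y, T Y.
        T ((W iff X) implies (Z implies X)): β-rule — branch into F (W iff X)  //  T (Z implies X).
          branch 2.1.1 (add F (W iff X)):
            F (W iff X): β-rule — branch into T W, F X  //  F W, T X.
              branch 2.1.1.1 (add T W, F X):
                ○ open, literals {W=T, X=F, Y=T, Z=T}.
              branch 2.1.1.2 (add F W, T X):
                ○ open, literals {W=F, X=T, Y=T, Z=T}.
          branch 2.1.2 (add T (Z implies X)):
            T (Z implies X): β-rule — branch into F Z  //  T X.
              branch 2.1.2.1 (add F Z):
                × closes — contains both Z and not Z.
              branch 2.1.2.2 (add T X):
                ○ open, literals {X=T, Y=T, Z=T}.
      branch 2.2 (add F ((W iff X) implies (Z implies X)), F (Y and Y)):
        F ((W iff X) implies (Z implies X)): α-rule — add T (W iff X), F (Z implies X).
        F (Z implies X): α-rule — add T Z, F X.
        F (Y and Y): β-rule — branch into F Y  //  F Y.
          branch 2.2.1 (add F Y):
            T (W iff X): β-rule — branch into T W, T X  //  F W, F X.
              branch 2.2.1.1 (add T W, T X):
                × closes — contains both X and not X.
              branch 2.2.1.2 (add F W, F X):
                ○ open, literals {W=F, X=F, Y=F, Z=T}.
          branch 2.2.2 (add F Y):
            T (W iff X): β-rule — branch into T W, T X  //  F W, F X.
              branch 2.2.2.1 (add T W, T X):
                × closes — contains both X and not X.
              branch 2.2.2.2 (add F W, F X):
                ○ open, literals {W=F, X=F, Y=F, Z=T}.
3 branches closed, 6 open.
Each open branch fixes some atoms; the unmentioned ones are free. Counting distinct full assignments: branch {Y=T, Z=T} (X, W, V) contributes 8 new; branch {W=T, X=F, Y=T, Z=T} (V) contributes 0 new; branch {W=F, X=T, Y=T, Z=T} (V) contributes 0 new; branch {X=T, Y=T, Z=T} (W, V) contributes 0 new; branch {W=F, X=F, Y=F, Z=T} (V) contributes 2 new; branch {W=F, X=F, Y=F, Z=T} (V) contributes 0 new. Total: 10.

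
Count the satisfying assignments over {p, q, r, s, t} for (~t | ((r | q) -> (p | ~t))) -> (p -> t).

Initial set: {T ((~t | ((r | q) -> (p | ~t))) -> (p -> t))}.
T ((~t | ((r | q) -> (p | ~t))) -> (p -> t)): β-rule — branch into F (~t | ((r | q) -> (p | ~t)))  //  T (p -> t).
  branch 1 (add F (~t | ((r | q) -> (p | ~t)))):
    F (~t | ((r | q) -> (p | ~t))): α-rule — add F ~t, F ((r | q) -> (p | ~t)).
    F ((r | q) -> (p | ~t)): α-rule — add T (r | q), F (p | ~t).
    F (p | ~t): α-rule — add F p, F ~t.
    T (r | q): β-rule — branch into T r  //  T q.
      branch 1.1 (add T r):
        ○ open, literals {p=0, r=1, t=1}.
      branch 1.2 (add T q):
        ○ open, literals {p=0, q=1, t=1}.
  branch 2 (add T (p -> t)):
    T (p -> t): β-rule — branch into F p  //  T t.
      branch 2.1 (add F p):
        ○ open, literals {p=0}.
      branch 2.2 (add T t):
        ○ open, literals {t=1}.
0 branches closed, 4 open.
Each open branch fixes some atoms; the unmentioned ones are free. Counting distinct full assignments: branch {p=0, r=1, t=1} (q, s) contributes 4 new; branch {p=0, q=1, t=1} (r, s) contributes 2 new; branch {p=0} (q, r, s, t) contributes 10 new; branch {t=1} (p, q, r, s) contributes 8 new. Total: 24.

24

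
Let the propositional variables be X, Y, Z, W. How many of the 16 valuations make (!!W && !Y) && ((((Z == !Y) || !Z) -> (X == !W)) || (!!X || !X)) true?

4

Initial set: {((!!W && !Y) && ((((Z == !Y) || !Z) -> (X == !W)) || (!!X || !X)))}.
((!!W && !Y) && ((((Z == !Y) || !Z) -> (X == !W)) || (!!X || !X))): α-rule — add (!!W && !Y), ((((Z == !Y) || !Z) -> (X == !W)) || (!!X || !X)).
(!!W && !Y): α-rule — add !!W, !Y.
!!W: drop double negation, giving W.
((((Z == !Y) || !Z) -> (X == !W)) || (!!X || !X)): β-rule — branch into (((Z == !Y) || !Z) -> (X == !W))  //  (!!X || !X).
  branch 1 (add (((Z == !Y) || !Z) -> (X == !W))):
    (((Z == !Y) || !Z) -> (X == !W)): β-rule — branch into !((Z == !Y) || !Z)  //  (X == !W).
      branch 1.1 (add !((Z == !Y) || !Z)):
        !((Z == !Y) || !Z): α-rule — add !(Z == !Y), !!Z.
        !(Z == !Y): β-rule — branch into Z, !!Y  //  !Z, !Y.
          branch 1.1.1 (add Z, !!Y):
            × closes — contains both Y and !Y.
          branch 1.1.2 (add !Z, !Y):
            × closes — contains both Z and !Z.
      branch 1.2 (add (X == !W)):
        (X == !W): β-rule — branch into X, !W  //  !X, !!W.
          branch 1.2.1 (add X, !W):
            × closes — contains both W and !W.
          branch 1.2.2 (add !X, !!W):
            ○ open, literals {W=1, X=0, Y=0}.
  branch 2 (add (!!X || !X)):
    (!!X || !X): β-rule — branch into !!X  //  !X.
      branch 2.1 (add !!X):
        !!X: drop double negation, giving X.
        ○ open, literals {W=1, X=1, Y=0}.
      branch 2.2 (add !X):
        ○ open, literals {W=1, X=0, Y=0}.
3 branches closed, 3 open.
Each open branch fixes some atoms; the unmentioned ones are free. Counting distinct full assignments: branch {W=1, X=0, Y=0} (Z) contributes 2 new; branch {W=1, X=1, Y=0} (Z) contributes 2 new; branch {W=1, X=0, Y=0} (Z) contributes 0 new. Total: 4.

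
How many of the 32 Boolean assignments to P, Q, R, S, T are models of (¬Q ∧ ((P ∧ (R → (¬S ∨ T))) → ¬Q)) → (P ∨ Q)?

Initial set: {((¬Q ∧ ((P ∧ (R → (¬S ∨ T))) → ¬Q)) → (P ∨ Q))}.
((¬Q ∧ ((P ∧ (R → (¬S ∨ T))) → ¬Q)) → (P ∨ Q)): β-rule — branch into ¬(¬Q ∧ ((P ∧ (R → (¬S ∨ T))) → ¬Q))  //  (P ∨ Q).
  branch 1 (add ¬(¬Q ∧ ((P ∧ (R → (¬S ∨ T))) → ¬Q))):
    ¬(¬Q ∧ ((P ∧ (R → (¬S ∨ T))) → ¬Q)): β-rule — branch into ¬¬Q  //  ¬((P ∧ (R → (¬S ∨ T))) → ¬Q).
      branch 1.1 (add ¬¬Q):
        ○ open, literals {Q=T}.
      branch 1.2 (add ¬((P ∧ (R → (¬S ∨ T))) → ¬Q)):
        ¬((P ∧ (R → (¬S ∨ T))) → ¬Q): α-rule — add (P ∧ (R → (¬S ∨ T))), ¬¬Q.
        (P ∧ (R → (¬S ∨ T))): α-rule — add P, (R → (¬S ∨ T)).
        (R → (¬S ∨ T)): β-rule — branch into ¬R  //  (¬S ∨ T).
          branch 1.2.1 (add ¬R):
            ○ open, literals {P=T, Q=T, R=F}.
          branch 1.2.2 (add (¬S ∨ T)):
            (¬S ∨ T): β-rule — branch into ¬S  //  T.
              branch 1.2.2.1 (add ¬S):
                ○ open, literals {P=T, Q=T, S=F}.
              branch 1.2.2.2 (add T):
                ○ open, literals {P=T, Q=T, T=T}.
  branch 2 (add (P ∨ Q)):
    (P ∨ Q): β-rule — branch into P  //  Q.
      branch 2.1 (add P):
        ○ open, literals {P=T}.
      branch 2.2 (add Q):
        ○ open, literals {Q=T}.
0 branches closed, 6 open.
Each open branch fixes some atoms; the unmentioned ones are free. Counting distinct full assignments: branch {Q=T} (P, R, S, T) contributes 16 new; branch {P=T, Q=T, R=F} (S, T) contributes 0 new; branch {P=T, Q=T, S=F} (R, T) contributes 0 new; branch {P=T, Q=T, T=T} (R, S) contributes 0 new; branch {P=T} (Q, R, S, T) contributes 8 new; branch {Q=T} (P, R, S, T) contributes 0 new. Total: 24.

24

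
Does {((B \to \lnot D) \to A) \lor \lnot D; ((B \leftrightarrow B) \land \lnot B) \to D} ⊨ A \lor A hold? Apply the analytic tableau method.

No

Initial set: {T (((B \to \lnot D) \to A) \lor \lnot D); T (((B \leftrightarrow B) \land \lnot B) \to D); F (A \lor A)}.
F (A \lor A): α-rule — add F A, F A.
T (((B \to \lnot D) \to A) \lor \lnot D): β-rule — branch into T ((B \to \lnot D) \to A)  //  T \lnot D.
  branch 1 (add T ((B \to \lnot D) \to A)):
    T (((B \leftrightarrow B) \land \lnot B) \to D): β-rule — branch into F ((B \leftrightarrow B) \land \lnot B)  //  T D.
      branch 1.1 (add F ((B \leftrightarrow B) \land \lnot B)):
        T ((B \to \lnot D) \to A): β-rule — branch into F (B \to \lnot D)  //  T A.
          branch 1.1.1 (add F (B \to \lnot D)):
            F (B \to \lnot D): α-rule — add T B, F \lnot D.
            F ((B \leftrightarrow B) \land \lnot B): β-rule — branch into F (B \leftrightarrow B)  //  F \lnot B.
              branch 1.1.1.1 (add F (B \leftrightarrow B)):
                F (B \leftrightarrow B): β-rule — branch into T B, F B  //  F B, T B.
                  branch 1.1.1.1.1 (add T B, F B):
                    × closes — contains both B and \lnot B.
                  branch 1.1.1.1.2 (add F B, T B):
                    × closes — contains both B and \lnot B.
              branch 1.1.1.2 (add F \lnot B):
                ○ open, literals {A=0, B=1, D=1}.
          branch 1.1.2 (add T A):
            × closes — contains both A and \lnot A.
      branch 1.2 (add T D):
        T ((B \to \lnot D) \to A): β-rule — branch into F (B \to \lnot D)  //  T A.
          branch 1.2.1 (add F (B \to \lnot D)):
            F (B \to \lnot D): α-rule — add T B, F \lnot D.
            ○ open, literals {A=0, B=1, D=1}.
          branch 1.2.2 (add T A):
            × closes — contains both A and \lnot A.
  branch 2 (add T \lnot D):
    T (((B \leftrightarrow B) \land \lnot B) \to D): β-rule — branch into F ((B \leftrightarrow B) \land \lnot B)  //  T D.
      branch 2.1 (add F ((B \leftrightarrow B) \land \lnot B)):
        F ((B \leftrightarrow B) \land \lnot B): β-rule — branch into F (B \leftrightarrow B)  //  F \lnot B.
          branch 2.1.1 (add F (B \leftrightarrow B)):
            F (B \leftrightarrow B): β-rule — branch into T B, F B  //  F B, T B.
              branch 2.1.1.1 (add T B, F B):
                × closes — contains both B and \lnot B.
              branch 2.1.1.2 (add F B, T B):
                × closes — contains both B and \lnot B.
          branch 2.1.2 (add F \lnot B):
            ○ open, literals {A=0, B=1, D=0}.
      branch 2.2 (add T D):
        × closes — contains both D and \lnot D.
7 branches closed, 3 open.
An open branch gives a countermodel: A=0, B=1, D=1 (unmentioned atoms arbitrary); the premises hold there but the conclusion fails.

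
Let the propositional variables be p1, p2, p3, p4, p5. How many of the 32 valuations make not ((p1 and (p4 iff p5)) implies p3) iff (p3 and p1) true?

Initial set: {(not ((p1 and (p4 iff p5)) implies p3) iff (p3 and p1))}.
(not ((p1 and (p4 iff p5)) implies p3) iff (p3 and p1)): β-rule — branch into not ((p1 and (p4 iff p5)) implies p3), (p3 and p1)  //  not not ((p1 and (p4 iff p5)) implies p3), not (p3 and p1).
  branch 1 (add not ((p1 and (p4 iff p5)) implies p3), (p3 and p1)):
    not ((p1 and (p4 iff p5)) implies p3): α-rule — add (p1 and (p4 iff p5)), not p3.
    (p3 and p1): α-rule — add p3, p1.
    × closes — contains both p3 and not p3.
  branch 2 (add not not ((p1 and (p4 iff p5)) implies p3), not (p3 and p1)):
    not not ((p1 and (p4 iff p5)) implies p3): β-rule — branch into not (p1 and (p4 iff p5))  //  p3.
      branch 2.1 (add not (p1 and (p4 iff p5))):
        not (p3 and p1): β-rule — branch into not p3  //  not p1.
          branch 2.1.1 (add not p3):
            not (p1 and (p4 iff p5)): β-rule — branch into not p1  //  not (p4 iff p5).
              branch 2.1.1.1 (add not p1):
                ○ open, literals {p1=0, p3=0}.
              branch 2.1.1.2 (add not (p4 iff p5)):
                not (p4 iff p5): β-rule — branch into p4, not p5  //  not p4, p5.
                  branch 2.1.1.2.1 (add p4, not p5):
                    ○ open, literals {p3=0, p4=1, p5=0}.
                  branch 2.1.1.2.2 (add not p4, p5):
                    ○ open, literals {p3=0, p4=0, p5=1}.
          branch 2.1.2 (add not p1):
            not (p1 and (p4 iff p5)): β-rule — branch into not p1  //  not (p4 iff p5).
              branch 2.1.2.1 (add not p1):
                ○ open, literals {p1=0}.
              branch 2.1.2.2 (add not (p4 iff p5)):
                not (p4 iff p5): β-rule — branch into p4, not p5  //  not p4, p5.
                  branch 2.1.2.2.1 (add p4, not p5):
                    ○ open, literals {p1=0, p4=1, p5=0}.
                  branch 2.1.2.2.2 (add not p4, p5):
                    ○ open, literals {p1=0, p4=0, p5=1}.
      branch 2.2 (add p3):
        not (p3 and p1): β-rule — branch into not p3  //  not p1.
          branch 2.2.1 (add not p3):
            × closes — contains both p3 and not p3.
          branch 2.2.2 (add not p1):
            ○ open, literals {p1=0, p3=1}.
2 branches closed, 7 open.
Each open branch fixes some atoms; the unmentioned ones are free. Counting distinct full assignments: branch {p1=0, p3=0} (p2, p4, p5) contributes 8 new; branch {p3=0, p4=1, p5=0} (p1, p2) contributes 2 new; branch {p3=0, p4=0, p5=1} (p1, p2) contributes 2 new; branch {p1=0} (p2, p3, p4, p5) contributes 8 new; branch {p1=0, p4=1, p5=0} (p2, p3) contributes 0 new; branch {p1=0, p4=0, p5=1} (p2, p3) contributes 0 new; branch {p1=0, p3=1} (p2, p4, p5) contributes 0 new. Total: 20.

20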